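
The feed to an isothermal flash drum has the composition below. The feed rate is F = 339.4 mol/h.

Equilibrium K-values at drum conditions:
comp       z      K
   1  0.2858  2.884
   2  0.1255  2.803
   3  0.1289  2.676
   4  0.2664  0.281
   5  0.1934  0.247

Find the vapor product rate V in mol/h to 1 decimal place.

V = 163.9 mol/h

Iterate (Newton) starting at V/F = 0.59:
  V/F = 0.5900: g = -0.12144, g' = -1.1853 → V/F = 0.4875
  V/F = 0.4875: g = -0.00507, g' = -1.1011 → V/F = 0.4829
Converged at V/F = 0.4829.
Then V = V/F·F = 0.4829·339.4 = 163.9 mol/h and L = F − V = 175.5 mol/h.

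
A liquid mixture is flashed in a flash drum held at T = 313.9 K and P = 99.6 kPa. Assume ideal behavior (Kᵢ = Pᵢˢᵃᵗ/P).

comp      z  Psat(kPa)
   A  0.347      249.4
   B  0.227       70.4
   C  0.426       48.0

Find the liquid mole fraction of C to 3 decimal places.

Raoult's law: Kᵢ = Pᵢˢᵃᵗ/P = Pᵢˢᵃᵗ/99.6.
  K_A = 249.4/99.6 = 2.50402, K_B = 70.4/99.6 = 0.70683, K_C = 48.0/99.6 = 0.48193
Rachford–Rice: g(ψ) = Σ zᵢ(Kᵢ−1)/(1+ψ(Kᵢ−1)) = 0.
g(0) = ΣzᵢKᵢ − 1 = 0.235 and g(1) = 1 − Σzᵢ/Kᵢ = -0.344, so a root lies in (0, 1).
Newton iteration, ψ⁰ = 0.5:
  ψ = 0.500: g = -0.0780, g' = -0.491 → ψ = 0.341
  ψ = 0.341: g = 0.0029, g' = -0.536 → ψ = 0.347
Converged at ψ = 0.347.
Compositions from xᵢ = zᵢ/(1+ψ(Kᵢ−1)), yᵢ = Kᵢxᵢ:
  A: x = 0.228, y = 0.571
  B: x = 0.253, y = 0.179
  C: x = 0.519, y = 0.250

x_C = 0.519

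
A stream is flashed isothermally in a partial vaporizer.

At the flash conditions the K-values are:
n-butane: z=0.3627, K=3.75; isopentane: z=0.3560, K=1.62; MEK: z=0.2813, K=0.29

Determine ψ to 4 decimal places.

ψ = 0.7972

Material balance + equilibrium reduce to Σ zᵢ(Kᵢ−1)/(1+ψ(Kᵢ−1)) = 0.
Check two-phase: ΣzᵢKᵢ = 2.0184 > 1 and Σzᵢ/Kᵢ = 1.2865 > 1, so g(0) = 1.0184 > 0 and g(1) = -0.2865 < 0.
Newton iteration, ψ⁰ = 0.54:
  ψ = 0.5400: g = 0.24283, g' = -0.8940 → ψ = 0.8116
  ψ = 0.8116: g = -0.01589, g' = -1.1129 → ψ = 0.7974
  ψ = 0.7974: g = -0.00021, g' = -1.0836 → ψ = 0.7972
Converged at ψ = 0.7972.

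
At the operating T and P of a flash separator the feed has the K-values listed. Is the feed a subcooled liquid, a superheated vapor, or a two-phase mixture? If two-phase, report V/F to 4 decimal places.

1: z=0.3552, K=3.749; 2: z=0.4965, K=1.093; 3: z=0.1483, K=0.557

superheated vapor

ΣzᵢKᵢ = 1.9569; Σzᵢ/Kᵢ = 0.8152.
Since Σzᵢ/Kᵢ < 1 the mixture is above its dew point — single vapor phase.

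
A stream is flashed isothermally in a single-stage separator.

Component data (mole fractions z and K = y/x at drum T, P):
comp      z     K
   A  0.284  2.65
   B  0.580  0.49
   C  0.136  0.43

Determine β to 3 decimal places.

β = 0.111

Iterate (Newton) starting at β = 0.5:
  β = 0.500: g = -0.2487, g' = -0.590 → β = 0.079
  β = 0.079: g = 0.0254, g' = -0.818 → β = 0.110
  β = 0.110: g = 0.0007, g' = -0.774 → β = 0.111
Converged at β = 0.111.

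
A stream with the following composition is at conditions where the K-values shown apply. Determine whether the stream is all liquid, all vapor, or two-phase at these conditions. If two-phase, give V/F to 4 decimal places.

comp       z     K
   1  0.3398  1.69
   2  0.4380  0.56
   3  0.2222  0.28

all liquid

ΣzᵢKᵢ = 0.8818; Σzᵢ/Kᵢ = 1.7768.
Since ΣzᵢKᵢ < 1 the mixture is below its bubble point — single liquid phase.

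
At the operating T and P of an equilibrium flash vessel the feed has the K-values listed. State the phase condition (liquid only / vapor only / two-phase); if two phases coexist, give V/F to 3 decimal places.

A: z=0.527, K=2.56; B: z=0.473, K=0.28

ΣzᵢKᵢ = 1.482; Σzᵢ/Kᵢ = 1.895.
Both exceed 1, so a two-phase solution exists.
Rachford–Rice: g(ψ) = Σ zᵢ(Kᵢ−1)/(1+ψ(Kᵢ−1)) = 0.
Binary case is linear: z₁(K₁−1)(1+ψ(K₂−1)) + z₂(K₂−1)(1+ψ(K₁−1)) = 0
⇒ ψ = [z₁(K₁−1)+z₂(K₂−1)] / [−(K₁−1)(K₂−1)] = 0.4816/1.1232 = 0.429

two-phase, V/F = 0.429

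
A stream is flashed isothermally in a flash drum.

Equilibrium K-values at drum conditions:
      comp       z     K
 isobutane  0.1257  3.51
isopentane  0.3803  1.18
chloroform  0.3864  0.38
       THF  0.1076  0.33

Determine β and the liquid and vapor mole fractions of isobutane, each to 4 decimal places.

β = 0.0826, x_isobutane = 0.1041, y_isobutane = 0.3655

Let β = V/F and solve Σ zᵢ(Kᵢ−1)/(1+β(Kᵢ−1)) = 0.
g(0) = ΣzᵢKᵢ − 1 = 0.0723 and g(1) = 1 − Σzᵢ/Kᵢ = -0.7010, so a root lies in (0, 1).
Newton iteration, β⁰ = 0.54:
  β = 0.5400: g = -0.27677, g' = -0.6072 → β = 0.0842
  β = 0.0842: g = -0.00129, g' = -0.7712 → β = 0.0825
Converged at β = 0.0826.
Compositions from xᵢ = zᵢ/(1+β(Kᵢ−1)), yᵢ = Kᵢxᵢ:
  isobutane: x = 0.1041, y = 0.3655
  isopentane: x = 0.3747, y = 0.4422
  chloroform: x = 0.4072, y = 0.1548
  THF: x = 0.1139, y = 0.0376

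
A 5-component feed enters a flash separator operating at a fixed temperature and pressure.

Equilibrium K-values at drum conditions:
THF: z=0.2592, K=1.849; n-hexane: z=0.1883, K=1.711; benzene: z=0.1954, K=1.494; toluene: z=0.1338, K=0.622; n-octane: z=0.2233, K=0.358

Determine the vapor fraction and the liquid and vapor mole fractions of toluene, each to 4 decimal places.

Let ψ = V/F and solve Σ zᵢ(Kᵢ−1)/(1+ψ(Kᵢ−1)) = 0.
Feasibility: ΣzᵢKᵢ = 1.2565, Σzᵢ/Kᵢ = 1.2199 — both > 1, two phases present.
Newton iteration, ψ⁰ = 0.5:
  ψ = 0.5000: g = 0.05716, g' = -0.4032 → ψ = 0.6418
  ψ = 0.6418: g = -0.00292, g' = -0.4502 → ψ = 0.6353
Converged at ψ = 0.6353.
Compositions from xᵢ = zᵢ/(1+ψ(Kᵢ−1)), yᵢ = Kᵢxᵢ:
  THF: x = 0.1684, y = 0.3113
  n-hexane: x = 0.1297, y = 0.2219
  benzene: x = 0.1487, y = 0.2222
  toluene: x = 0.1761, y = 0.1095
  n-octane: x = 0.3771, y = 0.1350

ψ = 0.6353, x_toluene = 0.1761, y_toluene = 0.1095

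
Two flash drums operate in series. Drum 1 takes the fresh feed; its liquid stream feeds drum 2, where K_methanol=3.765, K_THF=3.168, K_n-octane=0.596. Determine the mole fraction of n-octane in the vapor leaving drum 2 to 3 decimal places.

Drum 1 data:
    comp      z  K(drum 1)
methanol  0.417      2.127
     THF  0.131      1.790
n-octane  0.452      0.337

Drum 1:
Newton iteration, ψ₁⁰ = 0.43:
  ψ₁ = 0.430: g = -0.0254, g' = -0.675 → ψ₁ = 0.392
Converged at ψ₁ = 0.392.
Drum-1 compositions:
  methanol: x = 0.289, y = 0.615
  THF: x = 0.100, y = 0.179
  n-octane: x = 0.611, y = 0.206
Drum-2 feed = drum-1 liquid: z₂ = (0.2892, 0.1000, 0.6108).
Drum 2:
Rachford–Rice: g(ψ₂) = Σ zᵢ(Kᵢ−1)/(1+ψ₂(Kᵢ−1)) = 0.
Check two-phase: ΣzᵢKᵢ = 1.770 > 1 and Σzᵢ/Kᵢ = 1.133 > 1, so g(0) = 0.770 > 0 and g(1) = -0.133 < 0.
Iterate (Newton) starting at ψ₂ = 0.5:
  ψ₂ = 0.500: g = 0.1305, g' = -0.654 → ψ₂ = 0.699
  ψ₂ = 0.699: g = 0.0148, g' = -0.525 → ψ₂ = 0.728
Converged at ψ₂ = 0.728.
  methanol: x = 0.096, y = 0.361
  THF: x = 0.039, y = 0.123
  n-octane: x = 0.865, y = 0.516

y_n-octane (drum 2) = 0.516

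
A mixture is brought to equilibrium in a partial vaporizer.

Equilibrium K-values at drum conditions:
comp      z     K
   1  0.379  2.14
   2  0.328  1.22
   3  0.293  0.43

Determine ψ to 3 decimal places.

Iterate (Newton) starting at ψ = 0.62:
  ψ = 0.620: g = 0.0583, g' = -0.409 → ψ = 0.763
  ψ = 0.763: g = -0.0025, g' = -0.450 → ψ = 0.757
Converged at ψ = 0.757.

ψ = 0.757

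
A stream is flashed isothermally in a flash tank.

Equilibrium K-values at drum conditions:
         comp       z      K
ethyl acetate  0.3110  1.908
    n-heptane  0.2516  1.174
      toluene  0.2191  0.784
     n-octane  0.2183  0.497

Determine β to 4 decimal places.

Let β = V/F and solve Σ zᵢ(Kᵢ−1)/(1+β(Kᵢ−1)) = 0.
Feasibility: ΣzᵢKᵢ = 1.1690, Σzᵢ/Kᵢ = 1.0960 — both > 1, two phases present.
Newton–Raphson from β = 0.5:
  β = 0.5000: g = 0.03473, g' = -0.2392 → β = 0.6452
  β = 0.6452: g = -0.00013, g' = -0.2430 → β = 0.6447
Converged at β = 0.6447.

β = 0.6447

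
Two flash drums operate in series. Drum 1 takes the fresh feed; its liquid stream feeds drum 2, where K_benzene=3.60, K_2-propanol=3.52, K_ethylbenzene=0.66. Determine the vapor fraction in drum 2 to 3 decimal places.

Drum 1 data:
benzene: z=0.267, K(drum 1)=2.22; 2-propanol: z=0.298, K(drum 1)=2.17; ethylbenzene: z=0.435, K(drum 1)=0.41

Drum 1:
Let ψ₁ = V/F and solve Σ zᵢ(Kᵢ−1)/(1+ψ₁(Kᵢ−1)) = 0.
Check two-phase: ΣzᵢKᵢ = 1.418 > 1 and Σzᵢ/Kᵢ = 1.319 > 1, so g(0) = 0.418 > 0 and g(1) = -0.319 < 0.
Newton iteration, ψ₁⁰ = 0.53:
  ψ₁ = 0.530: g = 0.0396, g' = -0.623 → ψ₁ = 0.594
  ψ₁ = 0.594: g = -0.0003, g' = -0.634 → ψ₁ = 0.593
Converged at ψ₁ = 0.593.
Drum-1 compositions:
  benzene: x = 0.155, y = 0.344
  2-propanol: x = 0.176, y = 0.382
  ethylbenzene: x = 0.669, y = 0.274
Drum-2 feed = drum-1 liquid: z₂ = (0.1549, 0.1759, 0.6692).
Drum 2:
Material balance + equilibrium reduce to Σ zᵢ(Kᵢ−1)/(1+ψ₂(Kᵢ−1)) = 0.
g(0) = ΣzᵢKᵢ − 1 = 0.619 and g(1) = 1 − Σzᵢ/Kᵢ = -0.107, so a root lies in (0, 1).
Newton–Raphson from ψ₂ = 0.59:
  ψ₂ = 0.590: g = 0.0526, g' = -0.465 → ψ₂ = 0.703
  ψ₂ = 0.703: g = 0.0033, g' = -0.410 → ψ₂ = 0.711
Converged at ψ₂ = 0.711.
  benzene: x = 0.054, y = 0.196
  2-propanol: x = 0.063, y = 0.222
  ethylbenzene: x = 0.883, y = 0.583

V/F (drum 2) = 0.711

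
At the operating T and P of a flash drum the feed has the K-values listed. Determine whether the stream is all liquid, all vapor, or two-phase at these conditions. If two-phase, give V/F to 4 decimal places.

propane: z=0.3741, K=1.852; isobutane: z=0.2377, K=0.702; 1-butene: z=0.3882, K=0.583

ΣzᵢKᵢ = 1.0860; Σzᵢ/Kᵢ = 1.2065.
Both exceed 1, so a two-phase solution exists.
Material balance + equilibrium reduce to Σ zᵢ(Kᵢ−1)/(1+ψ(Kᵢ−1)) = 0.
Iterate (Newton) starting at ψ = 0.53:
  ψ = 0.5300: g = -0.07235, g' = -0.2699 → ψ = 0.2619
  ψ = 0.2619: g = 0.00202, g' = -0.2914 → ψ = 0.2689
Converged at ψ = 0.2689.

two-phase, V/F = 0.2689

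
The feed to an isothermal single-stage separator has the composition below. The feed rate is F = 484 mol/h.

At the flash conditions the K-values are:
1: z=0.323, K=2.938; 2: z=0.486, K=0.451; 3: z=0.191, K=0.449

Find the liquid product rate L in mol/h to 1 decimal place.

L = 368.6 mol/h

Let ψ = V/F and solve Σ zᵢ(Kᵢ−1)/(1+ψ(Kᵢ−1)) = 0.
Feasibility: ΣzᵢKᵢ = 1.254, Σzᵢ/Kᵢ = 1.613 — both > 1, two phases present.
Iterate (Newton) starting at ψ = 0.5:
  ψ = 0.500: g = -0.1951, g' = -0.702 → ψ = 0.222
  ψ = 0.222: g = 0.0140, g' = -0.858 → ψ = 0.238
Converged at ψ = 0.238.
Then V = ψ·F = 0.2384·484 = 115.4 mol/h and L = F − V = 368.6 mol/h.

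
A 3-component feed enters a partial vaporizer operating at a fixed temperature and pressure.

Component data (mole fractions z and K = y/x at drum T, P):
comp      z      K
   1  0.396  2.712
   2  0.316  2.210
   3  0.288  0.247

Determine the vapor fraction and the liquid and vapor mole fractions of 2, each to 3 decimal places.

ψ = 0.749, x_2 = 0.166, y_2 = 0.366

Rachford–Rice: g(ψ) = Σ zᵢ(Kᵢ−1)/(1+ψ(Kᵢ−1)) = 0.
Feasibility: ΣzᵢKᵢ = 1.843, Σzᵢ/Kᵢ = 1.455 — both > 1, two phases present.
Newton–Raphson from ψ = 0.5:
  ψ = 0.500: g = 0.2557, g' = -0.937 → ψ = 0.773
  ψ = 0.773: g = -0.0295, g' = -1.273 → ψ = 0.750
  ψ = 0.750: g = -0.0007, g' = -1.211 → ψ = 0.749
Converged at ψ = 0.749.
Compositions from xᵢ = zᵢ/(1+ψ(Kᵢ−1)), yᵢ = Kᵢxᵢ:
  1: x = 0.173, y = 0.470
  2: x = 0.166, y = 0.366
  3: x = 0.661, y = 0.163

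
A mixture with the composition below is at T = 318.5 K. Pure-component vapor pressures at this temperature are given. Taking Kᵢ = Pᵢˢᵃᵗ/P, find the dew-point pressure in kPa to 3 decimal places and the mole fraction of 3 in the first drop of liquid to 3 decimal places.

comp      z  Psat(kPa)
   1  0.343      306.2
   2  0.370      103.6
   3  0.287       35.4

At the dew point ψ → 1, so Σzᵢ/Kᵢ = 1 with Kᵢ = Pᵢˢᵃᵗ/P ⇒ 1/P = Σzᵢ/Pᵢˢᵃᵗ.
1/P = 0.343/306.2 + 0.370/103.6 + 0.287/35.4 = 0.012799 ⇒ P = 78.131 kPa
xᵢ = zᵢP/Pᵢˢᵃᵗ ⇒ x_3 = 0.287·78.131/35.4 = 0.633

Pdew = 78.131 kPa, x_3 = 0.633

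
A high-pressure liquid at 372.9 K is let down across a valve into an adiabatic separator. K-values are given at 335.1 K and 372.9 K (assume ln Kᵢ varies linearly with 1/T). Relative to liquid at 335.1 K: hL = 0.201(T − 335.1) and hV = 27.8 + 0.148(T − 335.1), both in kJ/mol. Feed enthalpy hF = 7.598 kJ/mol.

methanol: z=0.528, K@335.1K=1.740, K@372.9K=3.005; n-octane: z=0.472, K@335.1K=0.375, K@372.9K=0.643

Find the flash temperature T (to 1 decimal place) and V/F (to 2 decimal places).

Adiabatic flash: solve Rachford–Rice at each trial T, then check hF = ψ·hV(T) + (1−ψ)·hL(T).
  T = 335.1 K: K = (1.740, 0.375), RR gives ψ = 0.207, H_out = 5.754 kJ/mol
  T = 372.9 K: K = (3.005, 0.643), RR gives ψ = 1.000, H_out = 33.394 kJ/mol
  T = 354.0 K: K = (2.320, 0.498), RR gives ψ = 0.695, H_out = 22.414 kJ/mol
  T = 344.6 K: K = (2.019, 0.434), RR gives ψ = 0.470, H_out = 14.737 kJ/mol
  T = 339.9 K: K = (1.878, 0.404), RR gives ψ = 0.348, H_out = 10.564 kJ/mol
  T = 337.5 K: K = (1.808, 0.389), RR gives ψ = 0.281, H_out = 8.248 kJ/mol
Linear interpolation between T = 335.1 (H_out = 5.754) and T = 337.5 (H_out = 8.248) on hF = 7.598 gives T ≈ 336.9 K, at which ψ = 0.26.

T = 336.9 K, V/F = 0.26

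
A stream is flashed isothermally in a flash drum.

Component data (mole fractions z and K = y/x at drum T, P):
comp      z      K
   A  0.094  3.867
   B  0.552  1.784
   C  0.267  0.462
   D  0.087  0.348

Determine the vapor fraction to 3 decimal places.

Newton–Raphson from ψ = 0.51:
  ψ = 0.510: g = 0.1357, g' = -0.530 → ψ = 0.766
  ψ = 0.766: g = -0.0028, g' = -0.579 → ψ = 0.761
Converged at ψ = 0.761.

ψ = 0.761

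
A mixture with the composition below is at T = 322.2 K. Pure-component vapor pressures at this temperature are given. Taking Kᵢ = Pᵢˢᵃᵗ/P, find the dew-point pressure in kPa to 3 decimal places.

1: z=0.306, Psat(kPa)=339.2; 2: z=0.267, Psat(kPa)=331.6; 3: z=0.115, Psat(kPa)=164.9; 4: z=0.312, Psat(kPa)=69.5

Pdew = 145.056 kPa

At the dew point ψ → 1, so Σzᵢ/Kᵢ = 1 with Kᵢ = Pᵢˢᵃᵗ/P ⇒ 1/P = Σzᵢ/Pᵢˢᵃᵗ.
1/P = 0.306/339.2 + 0.267/331.6 + 0.115/164.9 + 0.312/69.5 = 0.006894 ⇒ P = 145.056 kPa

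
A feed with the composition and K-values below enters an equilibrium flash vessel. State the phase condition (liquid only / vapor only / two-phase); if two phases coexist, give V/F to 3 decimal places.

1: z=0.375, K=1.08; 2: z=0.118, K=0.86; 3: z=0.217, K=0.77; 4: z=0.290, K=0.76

liquid only

ΣzᵢKᵢ = 0.894; Σzᵢ/Kᵢ = 1.148.
Since ΣzᵢKᵢ < 1 the mixture is below its bubble point — single liquid phase.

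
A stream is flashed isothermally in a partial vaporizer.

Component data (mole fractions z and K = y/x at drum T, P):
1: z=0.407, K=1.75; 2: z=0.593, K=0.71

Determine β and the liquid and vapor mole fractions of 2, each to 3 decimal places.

Rachford–Rice: g(β) = Σ zᵢ(Kᵢ−1)/(1+β(Kᵢ−1)) = 0.
Check two-phase: ΣzᵢKᵢ = 1.133 > 1 and Σzᵢ/Kᵢ = 1.068 > 1, so g(0) = 0.133 > 0 and g(1) = -0.068 < 0.
Newton–Raphson from β = 0.5:
  β = 0.500: g = 0.0209, g' = -0.189 → β = 0.610
  β = 0.610: g = 0.0005, g' = -0.181 → β = 0.613
Converged at β = 0.613.
Compositions from xᵢ = zᵢ/(1+β(Kᵢ−1)), yᵢ = Kᵢxᵢ:
  1: x = 0.279, y = 0.488
  2: x = 0.721, y = 0.512

β = 0.613, x_2 = 0.721, y_2 = 0.512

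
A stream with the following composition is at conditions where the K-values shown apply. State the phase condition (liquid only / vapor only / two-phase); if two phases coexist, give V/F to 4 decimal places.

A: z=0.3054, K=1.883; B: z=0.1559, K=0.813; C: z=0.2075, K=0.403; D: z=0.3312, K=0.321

ΣzᵢKᵢ = 0.8918; Σzᵢ/Kᵢ = 1.9006.
Since ΣzᵢKᵢ < 1 the mixture is below its bubble point — single liquid phase.

liquid only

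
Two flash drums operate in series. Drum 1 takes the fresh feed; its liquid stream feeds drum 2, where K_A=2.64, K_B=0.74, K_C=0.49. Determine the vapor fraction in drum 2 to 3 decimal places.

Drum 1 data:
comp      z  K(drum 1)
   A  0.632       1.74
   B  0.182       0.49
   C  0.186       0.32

V/F (drum 2) = 0.754

Drum 1:
Rachford–Rice: g(ψ₁) = Σ zᵢ(Kᵢ−1)/(1+ψ₁(Kᵢ−1)) = 0.
Feasibility: ΣzᵢKᵢ = 1.248, Σzᵢ/Kᵢ = 1.316 — both > 1, two phases present.
Iterate (Newton) starting at ψ₁ = 0.62:
  ψ₁ = 0.620: g = -0.0338, g' = -0.521 → ψ₁ = 0.555
  ψ₁ = 0.555: g = -0.0011, g' = -0.488 → ψ₁ = 0.553
Converged at ψ₁ = 0.553.
Drum-1 compositions:
  A: x = 0.449, y = 0.780
  B: x = 0.253, y = 0.124
  C: x = 0.298, y = 0.095
Drum-2 feed = drum-1 liquid: z₂ = (0.4485, 0.2534, 0.2980).
Drum 2:
Let ψ₂ = V/F and solve Σ zᵢ(Kᵢ−1)/(1+ψ₂(Kᵢ−1)) = 0.
Feasibility: ΣzᵢKᵢ = 1.518, Σzᵢ/Kᵢ = 1.121 — both > 1, two phases present.
Iterate (Newton) starting at ψ₂ = 0.5:
  ψ₂ = 0.500: g = 0.1244, g' = -0.526 → ψ₂ = 0.736
  ψ₂ = 0.736: g = 0.0083, g' = -0.473 → ψ₂ = 0.754
Converged at ψ₂ = 0.754.
  A: x = 0.201, y = 0.529
  B: x = 0.315, y = 0.233
  C: x = 0.484, y = 0.237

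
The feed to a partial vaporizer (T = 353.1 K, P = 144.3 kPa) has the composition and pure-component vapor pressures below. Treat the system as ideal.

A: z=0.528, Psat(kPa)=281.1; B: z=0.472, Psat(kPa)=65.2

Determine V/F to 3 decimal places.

V/F = 0.465

Raoult's law: Kᵢ = Pᵢˢᵃᵗ/P = Pᵢˢᵃᵗ/144.3.
  K_A = 281.1/144.3 = 1.94802, K_B = 65.2/144.3 = 0.45184
Material balance + equilibrium reduce to Σ zᵢ(Kᵢ−1)/(1+V/F(Kᵢ−1)) = 0.
g(0) = ΣzᵢKᵢ − 1 = 0.242 and g(1) = 1 − Σzᵢ/Kᵢ = -0.316, so a root lies in (0, 1).
Binary case is linear: z₁(K₁−1)(1+V/F(K₂−1)) + z₂(K₂−1)(1+V/F(K₁−1)) = 0
⇒ V/F = [z₁(K₁−1)+z₂(K₂−1)] / [−(K₁−1)(K₂−1)] = 0.2418/0.5197 = 0.465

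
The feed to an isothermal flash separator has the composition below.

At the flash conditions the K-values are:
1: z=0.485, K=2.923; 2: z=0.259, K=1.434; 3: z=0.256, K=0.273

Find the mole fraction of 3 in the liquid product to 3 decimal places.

x_3 = 0.618

Material balance + equilibrium reduce to Σ zᵢ(Kᵢ−1)/(1+ψ(Kᵢ−1)) = 0.
Check two-phase: ΣzᵢKᵢ = 1.859 > 1 and Σzᵢ/Kᵢ = 1.284 > 1, so g(0) = 0.859 > 0 and g(1) = -0.284 < 0.
Newton–Raphson from ψ = 0.5:
  ψ = 0.500: g = 0.2754, g' = -0.833 → ψ = 0.831
  ψ = 0.831: g = -0.0281, g' = -1.154 → ψ = 0.806
Converged at ψ = 0.806.
Compositions from xᵢ = zᵢ/(1+ψ(Kᵢ−1)), yᵢ = Kᵢxᵢ:
  1: x = 0.190, y = 0.556
  2: x = 0.192, y = 0.275
  3: x = 0.618, y = 0.169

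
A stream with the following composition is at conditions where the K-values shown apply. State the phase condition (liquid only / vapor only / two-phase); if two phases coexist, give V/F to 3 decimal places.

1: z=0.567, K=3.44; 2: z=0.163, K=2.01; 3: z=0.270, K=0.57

vapor only

ΣzᵢKᵢ = 2.432; Σzᵢ/Kᵢ = 0.720.
Since Σzᵢ/Kᵢ < 1 the mixture is above its dew point — single vapor phase.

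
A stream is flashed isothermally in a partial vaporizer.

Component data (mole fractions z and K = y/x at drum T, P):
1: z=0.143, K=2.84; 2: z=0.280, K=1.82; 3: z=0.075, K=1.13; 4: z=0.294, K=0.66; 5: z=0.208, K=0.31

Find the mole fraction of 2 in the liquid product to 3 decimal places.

x_2 = 0.206

Newton–Raphson from ψ = 0.5:
  ψ = 0.500: g = -0.0305, g' = -0.507 → ψ = 0.440
  ψ = 0.440: g = -0.0002, g' = -0.502 → ψ = 0.439
Converged at ψ = 0.439.
Compositions from xᵢ = zᵢ/(1+ψ(Kᵢ−1)), yᵢ = Kᵢxᵢ:
  1: x = 0.079, y = 0.225
  2: x = 0.206, y = 0.375
  3: x = 0.071, y = 0.080
  4: x = 0.346, y = 0.228
  5: x = 0.299, y = 0.093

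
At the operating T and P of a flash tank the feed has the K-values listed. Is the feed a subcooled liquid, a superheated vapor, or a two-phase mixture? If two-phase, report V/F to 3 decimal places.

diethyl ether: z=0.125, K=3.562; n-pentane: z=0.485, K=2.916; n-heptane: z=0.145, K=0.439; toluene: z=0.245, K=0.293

two-phase, V/F = 0.733

ΣzᵢKᵢ = 1.995; Σzᵢ/Kᵢ = 1.368.
Both exceed 1, so a two-phase solution exists.
Material balance + equilibrium reduce to Σ zᵢ(Kᵢ−1)/(1+ψ(Kᵢ−1)) = 0.
Newton iteration, ψ⁰ = 0.7:
  ψ = 0.700: g = 0.0347, g' = -1.034 → ψ = 0.734
  ψ = 0.734: g = -0.0005, g' = -1.067 → ψ = 0.733
Converged at ψ = 0.733.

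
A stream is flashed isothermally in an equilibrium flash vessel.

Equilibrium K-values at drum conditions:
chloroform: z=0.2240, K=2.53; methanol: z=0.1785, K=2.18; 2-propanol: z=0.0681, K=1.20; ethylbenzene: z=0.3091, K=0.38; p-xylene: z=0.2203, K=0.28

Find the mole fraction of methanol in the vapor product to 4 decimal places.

Rachford–Rice: g(V/F) = Σ zᵢ(Kᵢ−1)/(1+V/F(Kᵢ−1)) = 0.
Feasibility: ΣzᵢKᵢ = 1.2167, Σzᵢ/Kᵢ = 1.8274 — both > 1, two phases present.
Newton iteration, V/F⁰ = 0.66:
  V/F = 0.6600: g = -0.32565, g' = -0.9656 → V/F = 0.3227
  V/F = 0.3227: g = -0.05145, g' = -0.7473 → V/F = 0.2539
  V/F = 0.2539: g = 0.00033, g' = -0.7600 → V/F = 0.2543
Converged at V/F = 0.2543.
Compositions from xᵢ = zᵢ/(1+V/F(Kᵢ−1)), yᵢ = Kᵢxᵢ:
  chloroform: x = 0.1613, y = 0.4080
  methanol: x = 0.1373, y = 0.2993
  2-propanol: x = 0.0648, y = 0.0778
  ethylbenzene: x = 0.3670, y = 0.1394
  p-xylene: x = 0.2697, y = 0.0755

y_methanol = 0.2993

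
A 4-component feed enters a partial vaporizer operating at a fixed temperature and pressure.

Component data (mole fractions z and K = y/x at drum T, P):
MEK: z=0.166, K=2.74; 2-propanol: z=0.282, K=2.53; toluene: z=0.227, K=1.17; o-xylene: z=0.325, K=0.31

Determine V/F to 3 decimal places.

Rachford–Rice: g(V/F) = Σ zᵢ(Kᵢ−1)/(1+V/F(Kᵢ−1)) = 0.
Feasibility: ΣzᵢKᵢ = 1.535, Σzᵢ/Kᵢ = 1.414 — both > 1, two phases present.
Newton–Raphson from V/F = 0.5:
  V/F = 0.500: g = 0.0921, g' = -0.722 → V/F = 0.628
  V/F = 0.628: g = -0.0025, g' = -0.773 → V/F = 0.624
Converged at V/F = 0.624.

V/F = 0.624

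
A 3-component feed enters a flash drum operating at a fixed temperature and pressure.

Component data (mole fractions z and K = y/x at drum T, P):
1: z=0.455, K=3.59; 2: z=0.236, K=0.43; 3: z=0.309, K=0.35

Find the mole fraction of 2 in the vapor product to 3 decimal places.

y_2 = 0.145

Material balance + equilibrium reduce to Σ zᵢ(Kᵢ−1)/(1+V/F(Kᵢ−1)) = 0.
Check two-phase: ΣzᵢKᵢ = 1.843 > 1 and Σzᵢ/Kᵢ = 1.558 > 1, so g(0) = 0.843 > 0 and g(1) = -0.558 < 0.
Newton–Raphson from V/F = 0.35:
  V/F = 0.350: g = 0.1901, g' = -1.178 → V/F = 0.511
  V/F = 0.511: g = 0.0163, g' = -1.011 → V/F = 0.527
  V/F = 0.527: g = 0.0001, g' = -1.004 → V/F = 0.528
Converged at V/F = 0.528.
Compositions from xᵢ = zᵢ/(1+V/F(Kᵢ−1)), yᵢ = Kᵢxᵢ:
  1: x = 0.192, y = 0.690
  2: x = 0.337, y = 0.145
  3: x = 0.470, y = 0.165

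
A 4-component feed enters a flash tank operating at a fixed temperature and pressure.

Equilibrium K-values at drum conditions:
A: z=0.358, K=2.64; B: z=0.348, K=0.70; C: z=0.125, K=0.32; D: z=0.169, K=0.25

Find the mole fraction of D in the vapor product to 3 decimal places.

y_D = 0.055

Material balance + equilibrium reduce to Σ zᵢ(Kᵢ−1)/(1+β(Kᵢ−1)) = 0.
g(0) = ΣzᵢKᵢ − 1 = 0.271 and g(1) = 1 − Σzᵢ/Kᵢ = -0.699, so a root lies in (0, 1).
Newton–Raphson from β = 0.39:
  β = 0.390: g = -0.0550, g' = -0.695 → β = 0.311
  β = 0.311: g = 0.0006, g' = -0.715 → β = 0.312
Converged at β = 0.312.
Compositions from xᵢ = zᵢ/(1+β(Kᵢ−1)), yᵢ = Kᵢxᵢ:
  A: x = 0.237, y = 0.625
  B: x = 0.384, y = 0.269
  C: x = 0.159, y = 0.051
  D: x = 0.221, y = 0.055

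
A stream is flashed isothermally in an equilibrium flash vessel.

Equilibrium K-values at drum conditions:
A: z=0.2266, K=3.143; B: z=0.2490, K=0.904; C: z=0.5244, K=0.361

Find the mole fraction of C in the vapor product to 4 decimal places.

y_C = 0.2049

Material balance + equilibrium reduce to Σ zᵢ(Kᵢ−1)/(1+ψ(Kᵢ−1)) = 0.
Check two-phase: ΣzᵢKᵢ = 1.1266 > 1 and Σzᵢ/Kᵢ = 1.8002 > 1, so g(0) = 0.1266 > 0 and g(1) = -0.8002 < 0.
Newton–Raphson from ψ = 0.5:
  ψ = 0.5000: g = -0.28311, g' = -0.7074 → ψ = 0.0998
  ψ = 0.0998: g = 0.01798, g' = -0.9529 → ψ = 0.1187
  ψ = 0.1187: g = 0.00037, g' = -0.9145 → ψ = 0.1191
Converged at ψ = 0.1191.
Compositions from xᵢ = zᵢ/(1+ψ(Kᵢ−1)), yᵢ = Kᵢxᵢ:
  A: x = 0.1805, y = 0.5674
  B: x = 0.2519, y = 0.2277
  C: x = 0.5676, y = 0.2049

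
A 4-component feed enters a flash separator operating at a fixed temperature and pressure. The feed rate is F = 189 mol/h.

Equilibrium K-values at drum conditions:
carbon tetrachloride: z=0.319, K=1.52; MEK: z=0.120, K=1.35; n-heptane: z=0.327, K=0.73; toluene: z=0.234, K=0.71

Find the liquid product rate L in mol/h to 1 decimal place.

L = 115.8 mol/h

Rachford–Rice: g(V/F) = Σ zᵢ(Kᵢ−1)/(1+V/F(Kᵢ−1)) = 0.
Feasibility: ΣzᵢKᵢ = 1.052, Σzᵢ/Kᵢ = 1.076 — both > 1, two phases present.
Newton iteration, V/F⁰ = 0.5:
  V/F = 0.500: g = -0.0140, g' = -0.124 → V/F = 0.387
Converged at V/F = 0.387.
Then V = V/F·F = 0.3874·189 = 73.2 mol/h and L = F − V = 115.8 mol/h.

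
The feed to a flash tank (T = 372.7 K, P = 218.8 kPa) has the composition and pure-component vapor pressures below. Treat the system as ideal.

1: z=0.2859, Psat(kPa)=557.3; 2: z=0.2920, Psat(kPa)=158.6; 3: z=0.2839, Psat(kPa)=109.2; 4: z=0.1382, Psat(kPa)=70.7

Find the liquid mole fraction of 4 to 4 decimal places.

Raoult's law: Kᵢ = Pᵢˢᵃᵗ/P = Pᵢˢᵃᵗ/218.8.
  K_1 = 557.3/218.8 = 2.547075, K_2 = 158.6/218.8 = 0.724863, K_3 = 109.2/218.8 = 0.499086, K_4 = 70.7/218.8 = 0.323126
Material balance + equilibrium reduce to Σ zᵢ(Kᵢ−1)/(1+V/F(Kᵢ−1)) = 0.
Check two-phase: ΣzᵢKᵢ = 1.1262 > 1 and Σzᵢ/Kᵢ = 1.5116 > 1, so g(0) = 0.1262 > 0 and g(1) = -0.5116 < 0.
Newton–Raphson from V/F = 0.67:
  V/F = 0.6700: g = -0.26653, g' = -0.5716 → V/F = 0.2037
  V/F = 0.2037: g = -0.01567, g' = -0.5940 → V/F = 0.1773
  V/F = 0.1773: g = 0.00025, g' = -0.6134 → V/F = 0.1777
Converged at V/F = 0.1777.
Compositions from xᵢ = zᵢ/(1+V/F(Kᵢ−1)), yᵢ = Kᵢxᵢ:
  1: x = 0.2242, y = 0.5712
  2: x = 0.3070, y = 0.2225
  3: x = 0.3116, y = 0.1555
  4: x = 0.1571, y = 0.0508

x_4 = 0.1571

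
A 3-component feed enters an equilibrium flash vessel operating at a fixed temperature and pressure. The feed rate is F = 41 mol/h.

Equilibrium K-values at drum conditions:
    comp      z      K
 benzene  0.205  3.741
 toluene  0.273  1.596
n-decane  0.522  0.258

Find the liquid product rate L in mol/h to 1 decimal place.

L = 30.8 mol/h

Iterate (Newton) starting at V/F = 0.5:
  V/F = 0.500: g = -0.2534, g' = -1.058 → V/F = 0.261
  V/F = 0.261: g = -0.0115, g' = -1.039 → V/F = 0.249
  V/F = 0.249: g = 0.0001, g' = -1.050 → V/F = 0.250
Converged at V/F = 0.250.
Then V = V/F·F = 0.2495·41 = 10.2 mol/h and L = F − V = 30.8 mol/h.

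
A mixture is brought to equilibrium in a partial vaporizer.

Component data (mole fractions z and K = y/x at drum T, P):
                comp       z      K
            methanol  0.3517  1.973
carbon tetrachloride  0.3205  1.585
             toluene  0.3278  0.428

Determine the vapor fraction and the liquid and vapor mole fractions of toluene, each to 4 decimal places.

ψ = 0.7495, x_toluene = 0.5738, y_toluene = 0.2456

Let ψ = V/F and solve Σ zᵢ(Kᵢ−1)/(1+ψ(Kᵢ−1)) = 0.
Check two-phase: ΣzᵢKᵢ = 1.3422 > 1 and Σzᵢ/Kᵢ = 1.1464 > 1, so g(0) = 0.3422 > 0 and g(1) = -0.1464 < 0.
Newton–Raphson from ψ = 0.45:
  ψ = 0.4500: g = 0.13392, g' = -0.4243 → ψ = 0.7657
  ψ = 0.7657: g = -0.00801, g' = -0.5012 → ψ = 0.7497
  ψ = 0.7497: g = -0.00007, g' = -0.4931 → ψ = 0.7495
Converged at ψ = 0.7495.
Compositions from xᵢ = zᵢ/(1+ψ(Kᵢ−1)), yᵢ = Kᵢxᵢ:
  methanol: x = 0.2034, y = 0.4013
  carbon tetrachloride: x = 0.2228, y = 0.3531
  toluene: x = 0.5738, y = 0.2456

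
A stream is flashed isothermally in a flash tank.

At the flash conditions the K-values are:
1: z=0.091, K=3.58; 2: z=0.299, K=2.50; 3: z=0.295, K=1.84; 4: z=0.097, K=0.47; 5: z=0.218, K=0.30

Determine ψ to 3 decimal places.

Rachford–Rice: g(ψ) = Σ zᵢ(Kᵢ−1)/(1+ψ(Kᵢ−1)) = 0.
g(0) = ΣzᵢKᵢ − 1 = 0.727 and g(1) = 1 − Σzᵢ/Kᵢ = -0.238, so a root lies in (0, 1).
Newton iteration, ψ⁰ = 0.5:
  ψ = 0.500: g = 0.2286, g' = -0.742 → ψ = 0.808
  ψ = 0.808: g = -0.0149, g' = -0.925 → ψ = 0.792
Converged at ψ = 0.792.

ψ = 0.792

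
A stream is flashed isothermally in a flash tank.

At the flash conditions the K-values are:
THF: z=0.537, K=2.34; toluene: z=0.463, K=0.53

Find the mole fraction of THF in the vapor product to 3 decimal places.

Rachford–Rice: g(V/F) = Σ zᵢ(Kᵢ−1)/(1+V/F(Kᵢ−1)) = 0.
Feasibility: ΣzᵢKᵢ = 1.502, Σzᵢ/Kᵢ = 1.103 — both > 1, two phases present.
Binary case is linear: z₁(K₁−1)(1+V/F(K₂−1)) + z₂(K₂−1)(1+V/F(K₁−1)) = 0
⇒ V/F = [z₁(K₁−1)+z₂(K₂−1)] / [−(K₁−1)(K₂−1)] = 0.5020/0.6298 = 0.797
Compositions from xᵢ = zᵢ/(1+V/F(Kᵢ−1)), yᵢ = Kᵢxᵢ:
  THF: x = 0.260, y = 0.608
  toluene: x = 0.740, y = 0.392

y_THF = 0.608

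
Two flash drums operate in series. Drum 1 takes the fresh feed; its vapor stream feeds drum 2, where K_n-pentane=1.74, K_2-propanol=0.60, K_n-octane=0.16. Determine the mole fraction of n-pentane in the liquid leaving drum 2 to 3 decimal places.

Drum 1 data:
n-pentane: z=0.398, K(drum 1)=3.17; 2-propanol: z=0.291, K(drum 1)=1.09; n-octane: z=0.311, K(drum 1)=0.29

x_n-pentane (drum 2) = 0.436

Drum 1:
Let ψ₁ = V/F and solve Σ zᵢ(Kᵢ−1)/(1+ψ₁(Kᵢ−1)) = 0.
g(0) = ΣzᵢKᵢ − 1 = 0.669 and g(1) = 1 − Σzᵢ/Kᵢ = -0.465, so a root lies in (0, 1).
Iterate (Newton) starting at ψ₁ = 0.5:
  ψ₁ = 0.500: g = 0.0969, g' = -0.810 → ψ₁ = 0.620
  ψ₁ = 0.620: g = -0.0011, g' = -0.843 → ψ₁ = 0.618
Converged at ψ₁ = 0.618.
Drum-1 compositions:
  n-pentane: x = 0.170, y = 0.539
  2-propanol: x = 0.276, y = 0.300
  n-octane: x = 0.554, y = 0.161
Drum-2 feed = drum-1 vapor: z₂ = (0.5388, 0.3005, 0.1608).
Drum 2:
Material balance + equilibrium reduce to Σ zᵢ(Kᵢ−1)/(1+ψ₂(Kᵢ−1)) = 0.
Feasibility: ΣzᵢKᵢ = 1.143, Σzᵢ/Kᵢ = 1.815 — both > 1, two phases present.
Newton–Raphson from ψ₂ = 0.5:
  ψ₂ = 0.500: g = -0.0921, g' = -0.570 → ψ₂ = 0.338
  ψ₂ = 0.338: g = -0.0088, g' = -0.474 → ψ₂ = 0.320
Converged at ψ₂ = 0.320.
  n-pentane: x = 0.436, y = 0.758
  2-propanol: x = 0.345, y = 0.207
  n-octane: x = 0.220, y = 0.035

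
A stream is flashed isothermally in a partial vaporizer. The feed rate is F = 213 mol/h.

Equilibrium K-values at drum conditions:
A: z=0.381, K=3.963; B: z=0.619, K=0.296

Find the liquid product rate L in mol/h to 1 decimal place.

L = 142.2 mol/h

Binary case is linear: z₁(K₁−1)(1+ψ(K₂−1)) + z₂(K₂−1)(1+ψ(K₁−1)) = 0
⇒ ψ = [z₁(K₁−1)+z₂(K₂−1)] / [−(K₁−1)(K₂−1)] = 0.6931/2.0860 = 0.332
Then V = ψ·F = 0.3323·213 = 70.8 mol/h and L = F − V = 142.2 mol/h.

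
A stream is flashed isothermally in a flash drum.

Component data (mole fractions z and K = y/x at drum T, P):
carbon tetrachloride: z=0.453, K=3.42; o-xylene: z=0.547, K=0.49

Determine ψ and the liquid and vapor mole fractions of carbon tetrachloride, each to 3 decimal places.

ψ = 0.662, x_carbon tetrachloride = 0.174, y_carbon tetrachloride = 0.595

Let ψ = V/F and solve Σ zᵢ(Kᵢ−1)/(1+ψ(Kᵢ−1)) = 0.
Check two-phase: ΣzᵢKᵢ = 1.817 > 1 and Σzᵢ/Kᵢ = 1.249 > 1, so g(0) = 0.817 > 0 and g(1) = -0.249 < 0.
Binary case is linear: z₁(K₁−1)(1+ψ(K₂−1)) + z₂(K₂−1)(1+ψ(K₁−1)) = 0
⇒ ψ = [z₁(K₁−1)+z₂(K₂−1)] / [−(K₁−1)(K₂−1)] = 0.8173/1.2342 = 0.662
Compositions from xᵢ = zᵢ/(1+ψ(Kᵢ−1)), yᵢ = Kᵢxᵢ:
  carbon tetrachloride: x = 0.174, y = 0.595
  o-xylene: x = 0.826, y = 0.405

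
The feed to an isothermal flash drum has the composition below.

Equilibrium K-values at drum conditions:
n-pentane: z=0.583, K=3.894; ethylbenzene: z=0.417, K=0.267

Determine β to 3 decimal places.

β = 0.651

Newton–Raphson from β = 0.65:
  β = 0.650: g = 0.0018, g' = -1.406 → β = 0.651
Converged at β = 0.651.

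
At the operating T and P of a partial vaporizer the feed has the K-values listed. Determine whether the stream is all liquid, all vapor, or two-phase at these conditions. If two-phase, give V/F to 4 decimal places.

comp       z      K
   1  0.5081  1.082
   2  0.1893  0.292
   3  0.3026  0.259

all liquid

ΣzᵢKᵢ = 0.6834; Σzᵢ/Kᵢ = 2.2862.
Since ΣzᵢKᵢ < 1 the mixture is below its bubble point — single liquid phase.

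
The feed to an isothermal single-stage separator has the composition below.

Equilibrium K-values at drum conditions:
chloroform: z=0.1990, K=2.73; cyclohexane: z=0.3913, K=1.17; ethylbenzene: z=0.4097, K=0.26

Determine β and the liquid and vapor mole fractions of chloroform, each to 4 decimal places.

Let β = V/F and solve Σ zᵢ(Kᵢ−1)/(1+β(Kᵢ−1)) = 0.
Feasibility: ΣzᵢKᵢ = 1.1076, Σzᵢ/Kᵢ = 1.9831 — both > 1, two phases present.
Newton–Raphson from β = 0.5:
  β = 0.5000: g = -0.23533, g' = -0.7461 → β = 0.1846
  β = 0.1846: g = -0.02570, g' = -0.6537 → β = 0.1453
  β = 0.1453: g = 0.00035, g' = -0.6728 → β = 0.1458
Converged at β = 0.1458.
Compositions from xᵢ = zᵢ/(1+β(Kᵢ−1)), yᵢ = Kᵢxᵢ:
  chloroform: x = 0.1589, y = 0.4338
  cyclohexane: x = 0.3818, y = 0.4467
  ethylbenzene: x = 0.4592, y = 0.1194

β = 0.1458, x_chloroform = 0.1589, y_chloroform = 0.4338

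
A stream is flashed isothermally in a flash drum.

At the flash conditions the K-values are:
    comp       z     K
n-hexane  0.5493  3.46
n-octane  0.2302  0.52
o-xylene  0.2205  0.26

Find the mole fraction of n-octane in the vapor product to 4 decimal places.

y_n-octane = 0.1793

Let ψ = V/F and solve Σ zᵢ(Kᵢ−1)/(1+ψ(Kᵢ−1)) = 0.
g(0) = ΣzᵢKᵢ − 1 = 1.0776 and g(1) = 1 − Σzᵢ/Kᵢ = -0.4495, so a root lies in (0, 1).
Newton iteration, ψ⁰ = 0.5:
  ψ = 0.5000: g = 0.20156, g' = -1.0645 → ψ = 0.6894
  ψ = 0.6894: g = 0.00303, g' = -1.0790 → ψ = 0.6922
Converged at ψ = 0.6922.
Compositions from xᵢ = zᵢ/(1+ψ(Kᵢ−1)), yᵢ = Kᵢxᵢ:
  n-hexane: x = 0.2032, y = 0.7032
  n-octane: x = 0.3447, y = 0.1793
  o-xylene: x = 0.4520, y = 0.1175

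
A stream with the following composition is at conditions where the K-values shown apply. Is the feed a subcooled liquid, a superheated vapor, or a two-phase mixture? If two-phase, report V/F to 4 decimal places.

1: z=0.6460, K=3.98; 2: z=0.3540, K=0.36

two-phase, V/F = 0.8906

ΣzᵢKᵢ = 2.6985; Σzᵢ/Kᵢ = 1.1456.
Both exceed 1, so a two-phase solution exists.
Let ψ = V/F and solve Σ zᵢ(Kᵢ−1)/(1+ψ(Kᵢ−1)) = 0.
Newton–Raphson from ψ = 0.5:
  ψ = 0.5000: g = 0.43995, g' = -1.2388 → ψ = 0.8551
  ψ = 0.8551: g = 0.04209, g' = -1.1631 → ψ = 0.8913
  ψ = 0.8913: g = -0.00089, g' = -1.2150 → ψ = 0.8906
Converged at ψ = 0.8906.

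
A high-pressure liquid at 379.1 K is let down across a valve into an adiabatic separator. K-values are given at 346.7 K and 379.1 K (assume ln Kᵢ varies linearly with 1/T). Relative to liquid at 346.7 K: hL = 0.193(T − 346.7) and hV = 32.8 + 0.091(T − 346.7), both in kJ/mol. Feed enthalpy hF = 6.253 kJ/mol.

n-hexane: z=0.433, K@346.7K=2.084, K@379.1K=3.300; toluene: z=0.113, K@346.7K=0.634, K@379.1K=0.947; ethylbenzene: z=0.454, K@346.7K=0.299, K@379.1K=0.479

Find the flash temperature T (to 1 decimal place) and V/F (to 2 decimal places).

Adiabatic flash: solve Rachford–Rice at each trial T, then check hF = ψ·hV(T) + (1−ψ)·hL(T).
  T = 346.7 K: K = (2.084, 0.634, 0.299), RR gives ψ = 0.156, H_out = 5.131 kJ/mol
  T = 379.1 K: K = (3.300, 0.947, 0.479), RR gives ψ = 0.705, H_out = 27.039 kJ/mol
  T = 362.9 K: K = (2.649, 0.782, 0.382), RR gives ψ = 0.442, H_out = 16.900 kJ/mol
  T = 354.8 K: K = (2.356, 0.706, 0.339), RR gives ψ = 0.309, H_out = 11.452 kJ/mol
  T = 350.8 K: K = (2.219, 0.670, 0.319), RR gives ψ = 0.237, H_out = 8.482 kJ/mol
  T = 348.8 K: K = (2.153, 0.652, 0.309), RR gives ψ = 0.199, H_out = 6.893 kJ/mol
Linear interpolation between T = 346.7 (H_out = 5.131) and T = 348.8 (H_out = 6.893) on hF = 6.253 gives T ≈ 348.0 K, at which ψ = 0.18.

T = 348.0 K, V/F = 0.18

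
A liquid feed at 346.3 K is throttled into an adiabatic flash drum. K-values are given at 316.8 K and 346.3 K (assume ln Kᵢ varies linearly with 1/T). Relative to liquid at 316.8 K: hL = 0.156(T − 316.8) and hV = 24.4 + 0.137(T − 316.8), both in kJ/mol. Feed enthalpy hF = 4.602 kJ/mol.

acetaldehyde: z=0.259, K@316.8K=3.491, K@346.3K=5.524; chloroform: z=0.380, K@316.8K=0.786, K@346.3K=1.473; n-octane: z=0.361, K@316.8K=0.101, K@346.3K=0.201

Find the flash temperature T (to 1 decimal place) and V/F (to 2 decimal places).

Adiabatic flash: solve Rachford–Rice at each trial T, then check hF = ψ·hV(T) + (1−ψ)·hL(T).
  T = 316.8 K: K = (3.491, 0.786, 0.101), RR gives ψ = 0.158, H_out = 3.865 kJ/mol
  T = 346.3 K: K = (5.524, 1.473, 0.201), RR gives ψ = 0.520, H_out = 17.005 kJ/mol
  T = 331.6 K: K = (4.440, 1.092, 0.145), RR gives ψ = 0.348, H_out = 10.702 kJ/mol
  T = 324.2 K: K = (3.948, 0.930, 0.121), RR gives ψ = 0.255, H_out = 7.342 kJ/mol
  T = 320.5 K: K = (3.715, 0.856, 0.111), RR gives ψ = 0.207, H_out = 5.620 kJ/mol
  T = 318.6 K: K = (3.599, 0.819, 0.106), RR gives ψ = 0.182, H_out = 4.724 kJ/mol
Linear interpolation between T = 316.8 (H_out = 3.865) and T = 318.6 (H_out = 4.724) on hF = 4.602 gives T ≈ 318.3 K, at which ψ = 0.18.

T = 318.3 K, V/F = 0.18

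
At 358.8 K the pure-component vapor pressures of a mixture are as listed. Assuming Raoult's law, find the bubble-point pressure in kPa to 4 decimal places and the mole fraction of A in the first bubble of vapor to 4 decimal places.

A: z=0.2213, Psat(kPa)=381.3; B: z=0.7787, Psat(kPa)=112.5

At the bubble point ψ → 0, so ΣzᵢKᵢ = 1 with Kᵢ = Pᵢˢᵃᵗ/P ⇒ P = ΣzᵢPᵢˢᵃᵗ.
P = 0.2213·381.3 + 0.7787·112.5 = 171.9854 kPa
yᵢ = zᵢPᵢˢᵃᵗ/P ⇒ y_A = 0.2213·381.3/171.9854 = 0.4906

Pbub = 171.9854 kPa, y_A = 0.4906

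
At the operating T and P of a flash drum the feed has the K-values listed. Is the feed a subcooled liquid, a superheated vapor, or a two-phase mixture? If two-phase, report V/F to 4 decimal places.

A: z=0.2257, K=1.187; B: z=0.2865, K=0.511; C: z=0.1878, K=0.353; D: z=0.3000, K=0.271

subcooled liquid

ΣzᵢKᵢ = 0.5619; Σzᵢ/Kᵢ = 2.3898.
Since ΣzᵢKᵢ < 1 the mixture is below its bubble point — single liquid phase.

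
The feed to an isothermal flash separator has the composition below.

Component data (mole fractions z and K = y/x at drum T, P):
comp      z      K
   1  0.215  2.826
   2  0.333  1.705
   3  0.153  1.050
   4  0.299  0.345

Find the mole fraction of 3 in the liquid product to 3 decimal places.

x_3 = 0.148

Iterate (Newton) starting at ψ = 0.58:
  ψ = 0.580: g = 0.0489, g' = -0.586 → ψ = 0.663
  ψ = 0.663: g = -0.0014, g' = -0.625 → ψ = 0.661
Converged at ψ = 0.661.
Compositions from xᵢ = zᵢ/(1+ψ(Kᵢ−1)), yᵢ = Kᵢxᵢ:
  1: x = 0.097, y = 0.275
  2: x = 0.227, y = 0.387
  3: x = 0.148, y = 0.156
  4: x = 0.527, y = 0.182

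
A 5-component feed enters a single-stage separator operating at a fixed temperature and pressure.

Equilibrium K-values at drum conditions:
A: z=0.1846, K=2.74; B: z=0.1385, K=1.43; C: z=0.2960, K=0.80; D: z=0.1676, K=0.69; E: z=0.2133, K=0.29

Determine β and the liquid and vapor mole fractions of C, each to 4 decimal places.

β = 0.1991, x_C = 0.3083, y_C = 0.2466

Rachford–Rice: g(β) = Σ zᵢ(Kᵢ−1)/(1+β(Kᵢ−1)) = 0.
Check two-phase: ΣzᵢKᵢ = 1.1182 > 1 and Σzᵢ/Kᵢ = 1.5126 > 1, so g(0) = 0.1182 > 0 and g(1) = -0.5126 < 0.
Newton–Raphson from β = 0.44:
  β = 0.4400: g = -0.11332, g' = -0.4606 → β = 0.1940
  β = 0.1940: g = 0.00261, g' = -0.5099 → β = 0.1991
Converged at β = 0.1991.
Compositions from xᵢ = zᵢ/(1+β(Kᵢ−1)), yᵢ = Kᵢxᵢ:
  A: x = 0.1371, y = 0.3756
  B: x = 0.1276, y = 0.1824
  C: x = 0.3083, y = 0.2466
  D: x = 0.1786, y = 0.1233
  E: x = 0.2484, y = 0.0720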